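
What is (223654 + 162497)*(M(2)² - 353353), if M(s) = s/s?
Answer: -136447228152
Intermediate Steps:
M(s) = 1
(223654 + 162497)*(M(2)² - 353353) = (223654 + 162497)*(1² - 353353) = 386151*(1 - 353353) = 386151*(-353352) = -136447228152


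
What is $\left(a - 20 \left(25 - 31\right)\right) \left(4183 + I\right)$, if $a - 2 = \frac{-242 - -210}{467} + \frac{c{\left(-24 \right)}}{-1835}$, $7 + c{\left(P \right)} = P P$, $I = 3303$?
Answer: $\frac{780212232642}{856945} \approx 9.1046 \cdot 10^{5}$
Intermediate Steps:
$c{\left(P \right)} = -7 + P^{2}$ ($c{\left(P \right)} = -7 + P P = -7 + P^{2}$)
$a = \frac{1389447}{856945}$ ($a = 2 + \left(\frac{-242 - -210}{467} + \frac{-7 + \left(-24\right)^{2}}{-1835}\right) = 2 + \left(\left(-242 + 210\right) \frac{1}{467} + \left(-7 + 576\right) \left(- \frac{1}{1835}\right)\right) = 2 + \left(\left(-32\right) \frac{1}{467} + 569 \left(- \frac{1}{1835}\right)\right) = 2 - \frac{324443}{856945} = \frac{1389447}{856945} \approx 1.6214$)
$\left(a - 20 \left(25 - 31\right)\right) \left(4183 + I\right) = \left(\frac{1389447}{856945} - 20 \left(25 - 31\right)\right) \left(4183 + 3303\right) = \left(\frac{1389447}{856945} - -120\right) 7486 = \left(\frac{1389447}{856945} + 120\right) 7486 = \frac{104222847}{856945} \cdot 7486 = \frac{780212232642}{856945}$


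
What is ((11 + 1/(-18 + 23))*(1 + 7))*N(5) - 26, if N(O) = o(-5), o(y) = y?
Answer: -474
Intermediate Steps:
N(O) = -5
((11 + 1/(-18 + 23))*(1 + 7))*N(5) - 26 = ((11 + 1/(-18 + 23))*(1 + 7))*(-5) - 26 = ((11 + 1/5)*8)*(-5) - 26 = ((11 + ⅕)*8)*(-5) - 26 = ((56/5)*8)*(-5) - 26 = (448/5)*(-5) - 26 = -448 - 26 = -474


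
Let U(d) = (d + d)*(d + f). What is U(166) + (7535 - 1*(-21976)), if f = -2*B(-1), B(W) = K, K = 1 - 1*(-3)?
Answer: 81967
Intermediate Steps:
K = 4 (K = 1 + 3 = 4)
B(W) = 4
f = -8 (f = -2*4 = -8)
U(d) = 2*d*(-8 + d) (U(d) = (d + d)*(d - 8) = (2*d)*(-8 + d) = 2*d*(-8 + d))
U(166) + (7535 - 1*(-21976)) = 2*166*(-8 + 166) + (7535 - 1*(-21976)) = 2*166*158 + (7535 + 21976) = 52456 + 29511 = 81967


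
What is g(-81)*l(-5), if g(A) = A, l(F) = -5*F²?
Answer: 10125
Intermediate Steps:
g(-81)*l(-5) = -(-405)*(-5)² = -(-405)*25 = -81*(-125) = 10125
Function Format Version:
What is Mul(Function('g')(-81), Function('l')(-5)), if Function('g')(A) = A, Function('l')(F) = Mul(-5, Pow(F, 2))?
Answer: 10125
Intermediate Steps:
Mul(Function('g')(-81), Function('l')(-5)) = Mul(-81, Mul(-5, Pow(-5, 2))) = Mul(-81, Mul(-5, 25)) = Mul(-81, -125) = 10125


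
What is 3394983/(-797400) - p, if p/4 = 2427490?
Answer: -2580908499661/265800 ≈ -9.7100e+6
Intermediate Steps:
p = 9709960 (p = 4*2427490 = 9709960)
3394983/(-797400) - p = 3394983/(-797400) - 1*9709960 = 3394983*(-1/797400) - 9709960 = -1131661/265800 - 9709960 = -2580908499661/265800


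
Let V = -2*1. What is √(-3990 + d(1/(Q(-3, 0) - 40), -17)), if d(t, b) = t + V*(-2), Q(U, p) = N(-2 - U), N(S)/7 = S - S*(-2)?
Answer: 9*I*√17765/19 ≈ 63.135*I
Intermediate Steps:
N(S) = 21*S (N(S) = 7*(S - S*(-2)) = 7*(S - (-2)*S) = 7*(S + 2*S) = 7*(3*S) = 21*S)
V = -2
Q(U, p) = -42 - 21*U (Q(U, p) = 21*(-2 - U) = -42 - 21*U)
d(t, b) = 4 + t (d(t, b) = t - 2*(-2) = t + 4 = 4 + t)
√(-3990 + d(1/(Q(-3, 0) - 40), -17)) = √(-3990 + (4 + 1/((-42 - 21*(-3)) - 40))) = √(-3990 + (4 + 1/((-42 + 63) - 40))) = √(-3990 + (4 + 1/(21 - 40))) = √(-3990 + (4 + 1/(-19))) = √(-3990 + (4 - 1/19)) = √(-3990 + 75/19) = √(-75735/19) = 9*I*√17765/19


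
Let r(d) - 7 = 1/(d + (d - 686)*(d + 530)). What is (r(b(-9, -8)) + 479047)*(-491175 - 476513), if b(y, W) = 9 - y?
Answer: -84844851928896652/183023 ≈ -4.6357e+11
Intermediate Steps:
r(d) = 7 + 1/(d + (-686 + d)*(530 + d)) (r(d) = 7 + 1/(d + (d - 686)*(d + 530)) = 7 + 1/(d + (-686 + d)*(530 + d)))
(r(b(-9, -8)) + 479047)*(-491175 - 476513) = ((2545059 - 7*(9 - 1*(-9))² + 1085*(9 - 1*(-9)))/(363580 - (9 - 1*(-9))² + 155*(9 - 1*(-9))) + 479047)*(-491175 - 476513) = ((2545059 - 7*(9 + 9)² + 1085*(9 + 9))/(363580 - (9 + 9)² + 155*(9 + 9)) + 479047)*(-967688) = ((2545059 - 7*18² + 1085*18)/(363580 - 1*18² + 155*18) + 479047)*(-967688) = ((2545059 - 7*324 + 19530)/(363580 - 1*324 + 2790) + 479047)*(-967688) = ((2545059 - 2268 + 19530)/(363580 - 324 + 2790) + 479047)*(-967688) = (2562321/366046 + 479047)*(-967688) = (175355800483/366046)*(-967688) = -84844851928896652/183023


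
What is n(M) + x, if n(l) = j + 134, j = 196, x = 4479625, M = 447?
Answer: 4479955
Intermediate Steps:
n(l) = 330 (n(l) = 196 + 134 = 330)
n(M) + x = 330 + 4479625 = 4479955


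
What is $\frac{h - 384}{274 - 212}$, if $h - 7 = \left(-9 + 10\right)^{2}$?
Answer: $- \frac{188}{31} \approx -6.0645$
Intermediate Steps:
$h = 8$ ($h = 7 + \left(-9 + 10\right)^{2} = 7 + 1^{2} = 7 + 1 = 8$)
$\frac{h - 384}{274 - 212} = \frac{8 - 384}{274 - 212} = - \frac{376}{62} = \left(-376\right) \frac{1}{62} = - \frac{188}{31}$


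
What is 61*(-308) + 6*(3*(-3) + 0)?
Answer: -18842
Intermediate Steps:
61*(-308) + 6*(3*(-3) + 0) = -18788 + 6*(-9 + 0) = -18788 + 6*(-9) = -18788 - 54 = -18842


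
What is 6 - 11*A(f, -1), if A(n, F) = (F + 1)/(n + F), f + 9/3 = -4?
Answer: 6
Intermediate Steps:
f = -7 (f = -3 - 4 = -7)
A(n, F) = (1 + F)/(F + n)
6 - 11*A(f, -1) = 6 - 11*(1 - 1)/(-1 - 7) = 6 - 11*0/(-8) = 6 - (-11)*0/8 = 6 - 11*0 = 6 + 0 = 6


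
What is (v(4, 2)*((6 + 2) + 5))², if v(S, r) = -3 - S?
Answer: 8281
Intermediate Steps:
(v(4, 2)*((6 + 2) + 5))² = ((-3 - 1*4)*((6 + 2) + 5))² = ((-3 - 4)*(8 + 5))² = (-7*13)² = (-91)² = 8281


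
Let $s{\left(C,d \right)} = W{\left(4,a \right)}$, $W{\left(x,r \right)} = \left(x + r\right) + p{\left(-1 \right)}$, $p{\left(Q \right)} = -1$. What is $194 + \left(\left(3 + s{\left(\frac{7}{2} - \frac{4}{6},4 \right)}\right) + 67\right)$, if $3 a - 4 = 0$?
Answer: $\frac{805}{3} \approx 268.33$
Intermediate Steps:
$a = \frac{4}{3}$ ($a = \frac{4}{3} + \frac{1}{3} \cdot 0 = \frac{4}{3} + 0 = \frac{4}{3} \approx 1.3333$)
$W{\left(x,r \right)} = -1 + r + x$ ($W{\left(x,r \right)} = \left(x + r\right) - 1 = \left(r + x\right) - 1 = -1 + r + x$)
$s{\left(C,d \right)} = \frac{13}{3}$ ($s{\left(C,d \right)} = -1 + \frac{4}{3} + 4 = \frac{13}{3}$)
$194 + \left(\left(3 + s{\left(\frac{7}{2} - \frac{4}{6},4 \right)}\right) + 67\right) = 194 + \left(\left(3 + \frac{13}{3}\right) + 67\right) = 194 + \left(\frac{22}{3} + 67\right) = 194 + \frac{223}{3} = \frac{805}{3}$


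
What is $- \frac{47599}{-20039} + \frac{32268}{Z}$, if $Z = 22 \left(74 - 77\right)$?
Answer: $- \frac{107246153}{220429} \approx -486.53$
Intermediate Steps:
$Z = -66$ ($Z = 22 \left(-3\right) = -66$)
$- \frac{47599}{-20039} + \frac{32268}{Z} = - \frac{47599}{-20039} + \frac{32268}{-66} = \left(-47599\right) \left(- \frac{1}{20039}\right) + 32268 \left(- \frac{1}{66}\right) = \frac{47599}{20039} - \frac{5378}{11} = - \frac{107246153}{220429}$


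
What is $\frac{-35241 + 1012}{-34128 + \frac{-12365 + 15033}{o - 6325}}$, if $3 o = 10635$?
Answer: $\frac{23789155}{23719627} \approx 1.0029$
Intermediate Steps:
$o = 3545$ ($o = \frac{1}{3} \cdot 10635 = 3545$)
$\frac{-35241 + 1012}{-34128 + \frac{-12365 + 15033}{o - 6325}} = \frac{-35241 + 1012}{-34128 + \frac{-12365 + 15033}{3545 - 6325}} = - \frac{34229}{-34128 + \frac{2668}{-2780}} = - \frac{34229}{-34128 + 2668 \left(- \frac{1}{2780}\right)} = - \frac{34229}{-34128 - \frac{667}{695}} = - \frac{34229}{- \frac{23719627}{695}} = \left(-34229\right) \left(- \frac{695}{23719627}\right) = \frac{23789155}{23719627}$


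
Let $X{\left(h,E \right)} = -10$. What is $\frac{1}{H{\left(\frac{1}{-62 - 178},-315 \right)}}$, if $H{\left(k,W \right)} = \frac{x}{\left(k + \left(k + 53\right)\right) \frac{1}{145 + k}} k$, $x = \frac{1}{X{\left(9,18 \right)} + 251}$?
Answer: $- \frac{735609120}{34799} \approx -21139.0$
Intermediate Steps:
$x = \frac{1}{241}$ ($x = \frac{1}{-10 + 251} = \frac{1}{241} \approx 0.0041494$)
$H{\left(k,W \right)} = \frac{k \left(145 + k\right)}{241 \left(53 + 2 k\right)}$ ($H{\left(k,W \right)} = \frac{1}{241 \frac{k + \left(k + 53\right)}{145 + k}} k = \frac{1}{241 \frac{k + \left(53 + k\right)}{145 + k}} k = \frac{1}{241 \frac{53 + 2 k}{145 + k}} k = \frac{\frac{1}{53 + 2 k} \left(145 + k\right)}{241} k = \frac{145 + k}{241 \left(53 + 2 k\right)} k = \frac{k \left(145 + k\right)}{241 \left(53 + 2 k\right)}$)
$\frac{1}{H{\left(\frac{1}{-62 - 178},-315 \right)}} = \frac{1}{\frac{1}{241} \frac{1}{-62 - 178} \frac{1}{53 + \frac{2}{-62 - 178}} \left(145 + \frac{1}{-62 - 178}\right)} = \frac{1}{\frac{1}{241} \frac{1}{-240} \frac{1}{53 + \frac{2}{-240}} \left(145 + \frac{1}{-240}\right)} = \frac{1}{\frac{1}{241} \left(- \frac{1}{240}\right) \frac{1}{53 + 2 \left(- \frac{1}{240}\right)} \left(145 - \frac{1}{240}\right)} = \frac{1}{\frac{1}{241} \left(- \frac{1}{240}\right) \frac{1}{53 - \frac{1}{120}} \cdot \frac{34799}{240}} = \frac{1}{\frac{1}{241} \left(- \frac{1}{240}\right) \frac{1}{\frac{6359}{120}} \cdot \frac{34799}{240}} = \frac{1}{\frac{1}{241} \left(- \frac{1}{240}\right) \frac{120}{6359} \cdot \frac{34799}{240}} = \frac{1}{- \frac{34799}{735609120}} = - \frac{735609120}{34799}$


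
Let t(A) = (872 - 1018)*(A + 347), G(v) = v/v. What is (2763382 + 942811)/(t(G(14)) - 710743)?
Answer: -3706193/761551 ≈ -4.8666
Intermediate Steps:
G(v) = 1
t(A) = -50662 - 146*A (t(A) = -146*(347 + A) = -50662 - 146*A)
(2763382 + 942811)/(t(G(14)) - 710743) = (2763382 + 942811)/((-50662 - 146*1) - 710743) = 3706193/((-50662 - 146) - 710743) = 3706193/(-50808 - 710743) = 3706193/(-761551) = 3706193*(-1/761551) = -3706193/761551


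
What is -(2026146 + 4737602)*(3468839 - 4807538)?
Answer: 9054622683852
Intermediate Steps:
-(2026146 + 4737602)*(3468839 - 4807538) = -6763748*(-1338699) = -1*(-9054622683852) = 9054622683852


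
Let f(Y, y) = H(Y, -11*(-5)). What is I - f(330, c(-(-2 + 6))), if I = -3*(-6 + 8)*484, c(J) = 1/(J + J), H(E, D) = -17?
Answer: -2887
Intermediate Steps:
c(J) = 1/(2*J)
f(Y, y) = -17
I = -2904 (I = -3*2*484 = -6*484 = -2904)
I - f(330, c(-(-2 + 6))) = -2904 - 1*(-17) = -2904 + 17 = -2887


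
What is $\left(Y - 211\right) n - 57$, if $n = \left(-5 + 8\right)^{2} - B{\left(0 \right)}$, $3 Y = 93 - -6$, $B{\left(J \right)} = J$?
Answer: $-1659$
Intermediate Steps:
$Y = 33$ ($Y = \frac{93 - -6}{3} = \frac{93 + 6}{3} = \frac{1}{3} \cdot 99 = 33$)
$n = 9$ ($n = \left(-5 + 8\right)^{2} - 0 = 3^{2} + 0 = 9 + 0 = 9$)
$\left(Y - 211\right) n - 57 = \left(33 - 211\right) 9 - 57 = \left(-178\right) 9 - 57 = -1602 - 57 = -1659$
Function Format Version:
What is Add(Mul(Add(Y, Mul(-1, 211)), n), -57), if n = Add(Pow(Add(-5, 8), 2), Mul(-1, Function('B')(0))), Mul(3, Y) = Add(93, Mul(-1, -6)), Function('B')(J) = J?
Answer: -1659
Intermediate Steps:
Y = 33 (Y = Mul(Rational(1, 3), Add(93, Mul(-1, -6))) = Mul(Rational(1, 3), Add(93, 6)) = Mul(Rational(1, 3), 99) = 33)
n = 9 (n = Add(Pow(Add(-5, 8), 2), Mul(-1, 0)) = Add(Pow(3, 2), 0) = Add(9, 0) = 9)
Add(Mul(Add(Y, Mul(-1, 211)), n), -57) = Add(Mul(Add(33, Mul(-1, 211)), 9), -57) = Add(Mul(Add(33, -211), 9), -57) = Add(Mul(-178, 9), -57) = Add(-1602, -57) = -1659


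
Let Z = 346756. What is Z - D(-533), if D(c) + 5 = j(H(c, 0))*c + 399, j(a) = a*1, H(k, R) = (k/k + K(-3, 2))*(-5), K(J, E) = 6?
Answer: 327707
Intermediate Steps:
H(k, R) = -35 (H(k, R) = (k/k + 6)*(-5) = (1 + 6)*(-5) = 7*(-5) = -35)
j(a) = a
D(c) = 394 - 35*c (D(c) = -5 + (-35*c + 399) = -5 + (399 - 35*c) = 394 - 35*c)
Z - D(-533) = 346756 - (394 - 35*(-533)) = 346756 - (394 + 18655) = 346756 - 1*19049 = 346756 - 19049 = 327707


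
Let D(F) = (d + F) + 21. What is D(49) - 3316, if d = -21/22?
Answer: -71433/22 ≈ -3247.0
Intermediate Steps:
d = -21/22 (d = -21*1/22 = -21/22 ≈ -0.95455)
D(F) = 441/22 + F (D(F) = (-21/22 + F) + 21 = 441/22 + F)
D(49) - 3316 = (441/22 + 49) - 3316 = 1519/22 - 3316 = -71433/22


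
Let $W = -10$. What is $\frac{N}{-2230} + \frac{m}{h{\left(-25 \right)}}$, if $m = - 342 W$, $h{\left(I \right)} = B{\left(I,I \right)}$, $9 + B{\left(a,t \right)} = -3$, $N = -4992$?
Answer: $- \frac{315279}{1115} \approx -282.76$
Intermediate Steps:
$B{\left(a,t \right)} = -12$ ($B{\left(a,t \right)} = -9 - 3 = -12$)
$h{\left(I \right)} = -12$
$m = 3420$ ($m = \left(-342\right) \left(-10\right) = 3420$)
$\frac{N}{-2230} + \frac{m}{h{\left(-25 \right)}} = - \frac{4992}{-2230} + \frac{3420}{-12} = \left(-4992\right) \left(- \frac{1}{2230}\right) + 3420 \left(- \frac{1}{12}\right) = \frac{2496}{1115} - 285 = - \frac{315279}{1115}$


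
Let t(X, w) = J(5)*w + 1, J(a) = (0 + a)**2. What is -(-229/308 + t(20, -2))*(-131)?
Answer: -2007051/308 ≈ -6516.4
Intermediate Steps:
J(a) = a**2
t(X, w) = 1 + 25*w (t(X, w) = 5**2*w + 1 = 25*w + 1 = 1 + 25*w)
-(-229/308 + t(20, -2))*(-131) = -(-229/308 + (1 + 25*(-2)))*(-131) = -(-229*1/308 + (1 - 50))*(-131) = -(-229/308 - 49)*(-131) = -(-15321)*(-131)/308 = -1*2007051/308 = -2007051/308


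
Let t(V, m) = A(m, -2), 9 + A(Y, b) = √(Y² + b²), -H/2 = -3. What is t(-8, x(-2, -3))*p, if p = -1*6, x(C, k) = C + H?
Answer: 54 - 12*√5 ≈ 27.167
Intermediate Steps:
H = 6 (H = -2*(-3) = 6)
x(C, k) = 6 + C (x(C, k) = C + 6 = 6 + C)
A(Y, b) = -9 + √(Y² + b²)
t(V, m) = -9 + √(4 + m²) (t(V, m) = -9 + √(m² + (-2)²) = -9 + √(m² + 4) = -9 + √(4 + m²))
p = -6
t(-8, x(-2, -3))*p = (-9 + √(4 + (6 - 2)²))*(-6) = (-9 + √(4 + 4²))*(-6) = (-9 + √(4 + 16))*(-6) = (-9 + √20)*(-6) = (-9 + 2*√5)*(-6) = 54 - 12*√5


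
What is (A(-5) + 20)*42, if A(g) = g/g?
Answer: 882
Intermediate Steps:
A(g) = 1
(A(-5) + 20)*42 = (1 + 20)*42 = 21*42 = 882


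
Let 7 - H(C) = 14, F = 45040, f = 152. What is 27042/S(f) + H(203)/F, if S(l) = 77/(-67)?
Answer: -81604103099/3468080 ≈ -23530.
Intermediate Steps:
H(C) = -7 (H(C) = 7 - 1*14 = 7 - 14 = -7)
S(l) = -77/67 (S(l) = 77*(-1/67) = -77/67)
27042/S(f) + H(203)/F = 27042/(-77/67) - 7/45040 = 27042*(-67/77) - 7*1/45040 = -1811814/77 - 7/45040 = -81604103099/3468080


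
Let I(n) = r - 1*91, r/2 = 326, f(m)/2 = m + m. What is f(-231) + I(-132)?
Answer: -363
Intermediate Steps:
f(m) = 4*m (f(m) = 2*(m + m) = 2*(2*m) = 4*m)
r = 652 (r = 2*326 = 652)
I(n) = 561 (I(n) = 652 - 1*91 = 652 - 91 = 561)
f(-231) + I(-132) = 4*(-231) + 561 = -924 + 561 = -363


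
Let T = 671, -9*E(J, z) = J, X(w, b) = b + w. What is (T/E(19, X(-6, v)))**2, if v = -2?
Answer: 36469521/361 ≈ 1.0102e+5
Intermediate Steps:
E(J, z) = -J/9
(T/E(19, X(-6, v)))**2 = (671/((-1/9*19)))**2 = (671/(-19/9))**2 = (671*(-9/19))**2 = (-6039/19)**2 = 36469521/361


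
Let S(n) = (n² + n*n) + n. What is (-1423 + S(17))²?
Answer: 685584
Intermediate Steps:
S(n) = n + 2*n² (S(n) = (n² + n²) + n = 2*n² + n = n + 2*n²)
(-1423 + S(17))² = (-1423 + 17*(1 + 2*17))² = (-1423 + 17*(1 + 34))² = (-1423 + 17*35)² = (-1423 + 595)² = (-828)² = 685584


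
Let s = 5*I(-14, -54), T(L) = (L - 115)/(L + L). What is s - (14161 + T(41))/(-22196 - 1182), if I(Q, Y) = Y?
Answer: -129106948/479249 ≈ -269.39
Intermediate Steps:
T(L) = (-115 + L)/(2*L) (T(L) = (-115 + L)/((2*L)) = (-115 + L)*(1/(2*L)) = (-115 + L)/(2*L))
s = -270 (s = 5*(-54) = -270)
s - (14161 + T(41))/(-22196 - 1182) = -270 - (14161 + (½)*(-115 + 41)/41)/(-22196 - 1182) = -270 - (14161 + (½)*(1/41)*(-74))/(-23378) = -270 - (14161 - 37/41)*(-1)/23378 = -270 - 580564*(-1)/(41*23378) = -270 - 1*(-290282/479249) = -270 + 290282/479249 = -129106948/479249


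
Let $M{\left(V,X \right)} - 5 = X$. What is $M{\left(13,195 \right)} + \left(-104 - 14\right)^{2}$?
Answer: $14124$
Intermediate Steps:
$M{\left(V,X \right)} = 5 + X$
$M{\left(13,195 \right)} + \left(-104 - 14\right)^{2} = \left(5 + 195\right) + \left(-104 - 14\right)^{2} = 200 + \left(-118\right)^{2} = 200 + 13924 = 14124$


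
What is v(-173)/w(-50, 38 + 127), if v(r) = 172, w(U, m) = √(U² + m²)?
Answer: 172*√1189/5945 ≈ 0.99763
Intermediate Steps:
v(-173)/w(-50, 38 + 127) = 172/(√((-50)² + (38 + 127)²)) = 172/(√(2500 + 165²)) = 172/(√(2500 + 27225)) = 172/(√29725) = 172/((5*√1189)) = 172*(√1189/5945) = 172*√1189/5945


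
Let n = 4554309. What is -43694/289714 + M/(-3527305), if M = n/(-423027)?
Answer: -10866079200679744/72049228267668465 ≈ -0.15081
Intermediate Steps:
M = -1518103/141009 (M = 4554309/(-423027) = 4554309*(-1/423027) = -1518103/141009 ≈ -10.766)
-43694/289714 + M/(-3527305) = -43694/289714 - 1518103/141009/(-3527305) = -43694*1/289714 - 1518103/141009*(-1/3527305) = -21847/144857 + 1518103/497381750745 = -10866079200679744/72049228267668465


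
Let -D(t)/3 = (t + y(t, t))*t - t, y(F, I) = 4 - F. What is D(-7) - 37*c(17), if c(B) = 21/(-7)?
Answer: 174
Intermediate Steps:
c(B) = -3 (c(B) = 21*(-1/7) = -3)
D(t) = -9*t (D(t) = -3*((t + (4 - t))*t - t) = -3*(4*t - t) = -9*t)
D(-7) - 37*c(17) = -9*(-7) - 37*(-3) = 63 + 111 = 174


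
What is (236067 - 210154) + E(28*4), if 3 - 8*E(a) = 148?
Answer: 207159/8 ≈ 25895.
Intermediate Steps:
E(a) = -145/8 (E(a) = 3/8 - ⅛*148 = 3/8 - 37/2 = -145/8)
(236067 - 210154) + E(28*4) = (236067 - 210154) - 145/8 = 25913 - 145/8 = 207159/8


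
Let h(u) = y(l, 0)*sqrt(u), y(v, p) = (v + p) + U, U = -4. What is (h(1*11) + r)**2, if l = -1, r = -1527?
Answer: 2332004 + 15270*sqrt(11) ≈ 2.3826e+6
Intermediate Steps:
y(v, p) = -4 + p + v (y(v, p) = (v + p) - 4 = (p + v) - 4 = -4 + p + v)
h(u) = -5*sqrt(u) (h(u) = (-4 + 0 - 1)*sqrt(u) = -5*sqrt(u))
(h(1*11) + r)**2 = (-5*sqrt(11) - 1527)**2 = (-1527 - 5*sqrt(11))**2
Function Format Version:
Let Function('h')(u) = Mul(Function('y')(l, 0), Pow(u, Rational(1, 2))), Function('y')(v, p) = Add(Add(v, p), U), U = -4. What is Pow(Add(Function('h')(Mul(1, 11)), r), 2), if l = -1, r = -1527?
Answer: Add(2332004, Mul(15270, Pow(11, Rational(1, 2)))) ≈ 2.3826e+6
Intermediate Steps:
Function('y')(v, p) = Add(-4, p, v) (Function('y')(v, p) = Add(Add(v, p), -4) = Add(Add(p, v), -4) = Add(-4, p, v))
Function('h')(u) = Mul(-5, Pow(u, Rational(1, 2))) (Function('h')(u) = Mul(Add(-4, 0, -1), Pow(u, Rational(1, 2))) = Mul(-5, Pow(u, Rational(1, 2))))
Pow(Add(Function('h')(Mul(1, 11)), r), 2) = Pow(Add(Mul(-5, Pow(Mul(1, 11), Rational(1, 2))), -1527), 2) = Pow(Add(Mul(-5, Pow(11, Rational(1, 2))), -1527), 2) = Pow(Add(-1527, Mul(-5, Pow(11, Rational(1, 2)))), 2)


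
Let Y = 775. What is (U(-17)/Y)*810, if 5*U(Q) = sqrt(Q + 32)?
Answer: 162*sqrt(15)/775 ≈ 0.80958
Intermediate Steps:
U(Q) = sqrt(32 + Q)/5 (U(Q) = sqrt(Q + 32)/5 = sqrt(32 + Q)/5)
(U(-17)/Y)*810 = ((sqrt(32 - 17)/5)/775)*810 = ((sqrt(15)/5)*(1/775))*810 = (sqrt(15)/3875)*810 = 162*sqrt(15)/775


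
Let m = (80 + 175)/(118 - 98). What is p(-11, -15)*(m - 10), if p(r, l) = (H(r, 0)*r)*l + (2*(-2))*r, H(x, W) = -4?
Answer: -1694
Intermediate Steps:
p(r, l) = -4*r - 4*l*r (p(r, l) = (-4*r)*l + (2*(-2))*r = -4*l*r - 4*r = -4*r - 4*l*r)
m = 51/4 (m = 255/20 = 255*(1/20) = 51/4 ≈ 12.750)
p(-11, -15)*(m - 10) = (4*(-11)*(-1 - 1*(-15)))*(51/4 - 10) = (4*(-11)*(-1 + 15))*(11/4) = (4*(-11)*14)*(11/4) = -616*11/4 = -1694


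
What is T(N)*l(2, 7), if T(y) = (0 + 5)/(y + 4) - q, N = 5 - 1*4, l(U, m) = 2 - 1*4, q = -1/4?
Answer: -5/2 ≈ -2.5000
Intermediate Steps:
q = -1/4 (q = -1*1/4 = -1/4 ≈ -0.25000)
l(U, m) = -2 (l(U, m) = 2 - 4 = -2)
N = 1 (N = 5 - 4 = 1)
T(y) = 1/4 + 5/(4 + y) (T(y) = (0 + 5)/(y + 4) - 1*(-1/4) = 5/(4 + y) + 1/4 = 1/4 + 5/(4 + y))
T(N)*l(2, 7) = ((24 + 1)/(4*(4 + 1)))*(-2) = ((1/4)*25/5)*(-2) = ((1/4)*(1/5)*25)*(-2) = (5/4)*(-2) = -5/2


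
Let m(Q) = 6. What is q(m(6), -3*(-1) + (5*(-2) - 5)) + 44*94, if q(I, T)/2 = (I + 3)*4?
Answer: 4208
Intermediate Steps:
q(I, T) = 24 + 8*I (q(I, T) = 2*((I + 3)*4) = 2*((3 + I)*4) = 2*(12 + 4*I) = 24 + 8*I)
q(m(6), -3*(-1) + (5*(-2) - 5)) + 44*94 = (24 + 8*6) + 44*94 = (24 + 48) + 4136 = 72 + 4136 = 4208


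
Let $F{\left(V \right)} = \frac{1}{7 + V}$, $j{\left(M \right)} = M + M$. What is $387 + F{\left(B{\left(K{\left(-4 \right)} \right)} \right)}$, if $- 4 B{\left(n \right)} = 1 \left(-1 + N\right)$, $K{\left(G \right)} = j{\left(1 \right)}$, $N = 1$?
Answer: $\frac{2710}{7} \approx 387.14$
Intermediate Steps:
$j{\left(M \right)} = 2 M$
$K{\left(G \right)} = 2$ ($K{\left(G \right)} = 2 \cdot 1 = 2$)
$B{\left(n \right)} = 0$ ($B{\left(n \right)} = - \frac{1 \left(-1 + 1\right)}{4} = - \frac{1 \cdot 0}{4} = \left(- \frac{1}{4}\right) 0 = 0$)
$387 + F{\left(B{\left(K{\left(-4 \right)} \right)} \right)} = 387 + \frac{1}{7 + 0} = 387 + \frac{1}{7} = \frac{2710}{7}$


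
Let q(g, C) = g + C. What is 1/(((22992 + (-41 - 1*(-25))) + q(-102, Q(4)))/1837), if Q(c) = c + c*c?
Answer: 1837/22894 ≈ 0.080239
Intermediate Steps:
Q(c) = c + c**2
q(g, C) = C + g
1/(((22992 + (-41 - 1*(-25))) + q(-102, Q(4)))/1837) = 1/(((22992 + (-41 - 1*(-25))) + (4*(1 + 4) - 102))/1837) = 1/(((22992 + (-41 + 25)) + (4*5 - 102))*(1/1837)) = 1/(((22992 - 16) + (20 - 102))*(1/1837)) = 1/((22976 - 82)*(1/1837)) = 1/(22894*(1/1837)) = 1/(22894/1837) = 1837/22894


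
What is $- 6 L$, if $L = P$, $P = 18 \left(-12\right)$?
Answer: $1296$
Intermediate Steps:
$P = -216$
$L = -216$
$- 6 L = \left(-6\right) \left(-216\right) = 1296$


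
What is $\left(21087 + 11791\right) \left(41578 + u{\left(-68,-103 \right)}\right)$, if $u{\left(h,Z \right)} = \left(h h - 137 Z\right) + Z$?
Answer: $1979584380$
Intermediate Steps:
$u{\left(h,Z \right)} = h^{2} - 136 Z$ ($u{\left(h,Z \right)} = \left(h^{2} - 137 Z\right) + Z = h^{2} - 136 Z$)
$\left(21087 + 11791\right) \left(41578 + u{\left(-68,-103 \right)}\right) = \left(21087 + 11791\right) \left(41578 + \left(\left(-68\right)^{2} - -14008\right)\right) = 32878 \left(41578 + \left(4624 + 14008\right)\right) = 32878 \left(41578 + 18632\right) = 32878 \cdot 60210 = 1979584380$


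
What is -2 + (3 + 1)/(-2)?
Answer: -4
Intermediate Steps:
-2 + (3 + 1)/(-2) = -2 - ½*4 = -2 - 2 = -4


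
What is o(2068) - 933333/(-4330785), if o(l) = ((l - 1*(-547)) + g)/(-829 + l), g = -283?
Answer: 3751930069/1788614205 ≈ 2.0977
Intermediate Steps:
o(l) = (264 + l)/(-829 + l) (o(l) = ((l - 1*(-547)) - 283)/(-829 + l) = ((l + 547) - 283)/(-829 + l) = ((547 + l) - 283)/(-829 + l) = (264 + l)/(-829 + l))
o(2068) - 933333/(-4330785) = (264 + 2068)/(-829 + 2068) - 933333/(-4330785) = 2332/1239 - 933333*(-1)/4330785 = (1/1239)*2332 - 1*(-311111/1443595) = 2332/1239 + 311111/1443595 = 3751930069/1788614205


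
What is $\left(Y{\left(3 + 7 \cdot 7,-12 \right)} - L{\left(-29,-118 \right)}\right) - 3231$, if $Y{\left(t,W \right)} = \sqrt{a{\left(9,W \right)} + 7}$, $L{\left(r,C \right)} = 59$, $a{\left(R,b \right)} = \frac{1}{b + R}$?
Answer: $-3290 + \frac{2 \sqrt{15}}{3} \approx -3287.4$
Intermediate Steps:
$a{\left(R,b \right)} = \frac{1}{R + b}$
$Y{\left(t,W \right)} = \sqrt{7 + \frac{1}{9 + W}}$ ($Y{\left(t,W \right)} = \sqrt{\frac{1}{9 + W} + 7} = \sqrt{7 + \frac{1}{9 + W}}$)
$\left(Y{\left(3 + 7 \cdot 7,-12 \right)} - L{\left(-29,-118 \right)}\right) - 3231 = \left(\sqrt{\frac{64 + 7 \left(-12\right)}{9 - 12}} - 59\right) - 3231 = \left(\sqrt{\frac{64 - 84}{-3}} - 59\right) - 3231 = \left(\sqrt{\left(- \frac{1}{3}\right) \left(-20\right)} - 59\right) - 3231 = \left(\sqrt{\frac{20}{3}} - 59\right) - 3231 = \left(\frac{2 \sqrt{15}}{3} - 59\right) - 3231 = \left(-59 + \frac{2 \sqrt{15}}{3}\right) - 3231 = -3290 + \frac{2 \sqrt{15}}{3}$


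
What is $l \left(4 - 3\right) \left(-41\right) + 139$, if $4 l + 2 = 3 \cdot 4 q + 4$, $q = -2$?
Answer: $\frac{729}{2} \approx 364.5$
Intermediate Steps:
$l = - \frac{11}{2}$ ($l = - \frac{1}{2} + \frac{3 \cdot 4 \left(-2\right) + 4}{4} = - \frac{1}{2} + \frac{12 \left(-2\right) + 4}{4} = - \frac{1}{2} + \frac{-24 + 4}{4} = - \frac{1}{2} + \frac{1}{4} \left(-20\right) = - \frac{1}{2} - 5 = - \frac{11}{2} \approx -5.5$)
$l \left(4 - 3\right) \left(-41\right) + 139 = - \frac{11 \left(4 - 3\right)}{2} \left(-41\right) + 139 = \left(- \frac{11}{2}\right) 1 \left(-41\right) + 139 = \left(- \frac{11}{2}\right) \left(-41\right) + 139 = \frac{451}{2} + 139 = \frac{729}{2}$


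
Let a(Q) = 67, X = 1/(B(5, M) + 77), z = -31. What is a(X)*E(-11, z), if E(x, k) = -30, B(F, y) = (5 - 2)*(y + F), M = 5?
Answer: -2010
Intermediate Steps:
B(F, y) = 3*F + 3*y (B(F, y) = 3*(F + y) = 3*F + 3*y)
X = 1/107 (X = 1/((3*5 + 3*5) + 77) = 1/((15 + 15) + 77) = 1/(30 + 77) = 1/107 ≈ 0.0093458)
a(X)*E(-11, z) = 67*(-30) = -2010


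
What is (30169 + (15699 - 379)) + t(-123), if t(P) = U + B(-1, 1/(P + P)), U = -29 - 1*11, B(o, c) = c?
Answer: 11180453/246 ≈ 45449.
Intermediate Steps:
U = -40 (U = -29 - 11 = -40)
t(P) = -40 + 1/(2*P) (t(P) = -40 + 1/(P + P) = -40 + 1/(2*P))
(30169 + (15699 - 379)) + t(-123) = (30169 + (15699 - 379)) + (-40 + (½)/(-123)) = (30169 + 15320) + (-40 + (½)*(-1/123)) = 45489 + (-40 - 1/246) = 45489 - 9841/246 = 11180453/246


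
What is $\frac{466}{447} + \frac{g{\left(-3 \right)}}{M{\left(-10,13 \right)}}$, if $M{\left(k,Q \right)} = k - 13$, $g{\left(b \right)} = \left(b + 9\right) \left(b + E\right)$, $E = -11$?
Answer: $\frac{48266}{10281} \approx 4.6947$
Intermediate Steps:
$g{\left(b \right)} = \left(-11 + b\right) \left(9 + b\right)$ ($g{\left(b \right)} = \left(b + 9\right) \left(b - 11\right) = \left(9 + b\right) \left(-11 + b\right) = \left(-11 + b\right) \left(9 + b\right)$)
$M{\left(k,Q \right)} = -13 + k$
$\frac{466}{447} + \frac{g{\left(-3 \right)}}{M{\left(-10,13 \right)}} = \frac{466}{447} + \frac{-99 + \left(-3\right)^{2} - -6}{-13 - 10} = 466 \cdot \frac{1}{447} + \frac{-99 + 9 + 6}{-23} = \frac{466}{447} - - \frac{84}{23} = \frac{466}{447} + \frac{84}{23} = \frac{48266}{10281}$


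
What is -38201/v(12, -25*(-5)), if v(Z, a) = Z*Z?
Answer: -38201/144 ≈ -265.28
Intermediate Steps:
v(Z, a) = Z**2
-38201/v(12, -25*(-5)) = -38201/(12**2) = -38201/144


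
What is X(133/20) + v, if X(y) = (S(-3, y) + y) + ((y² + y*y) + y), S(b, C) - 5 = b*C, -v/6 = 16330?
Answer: -19578641/200 ≈ -97893.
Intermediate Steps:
v = -97980 (v = -6*16330 = -97980)
S(b, C) = 5 + C*b (S(b, C) = 5 + b*C = 5 + C*b)
X(y) = 5 - y + 2*y² (X(y) = ((5 + y*(-3)) + y) + ((y² + y*y) + y) = ((5 - 3*y) + y) + ((y² + y²) + y) = (5 - 2*y) + (2*y² + y) = (5 - 2*y) + (y + 2*y²) = 5 - y + 2*y²)
X(133/20) + v = (5 - 133/20 + 2*(133/20)²) - 97980 = (5 - 133/20 + 2*(133*(1/20))²) - 97980 = (5 - 1*133/20 + 2*(133/20)²) - 97980 = (5 - 133/20 + 2*(17689/400)) - 97980 = (5 - 133/20 + 17689/200) - 97980 = 17359/200 - 97980 = -19578641/200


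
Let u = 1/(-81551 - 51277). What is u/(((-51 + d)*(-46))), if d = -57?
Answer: -1/659889504 ≈ -1.5154e-9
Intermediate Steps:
u = -1/132828 (u = 1/(-132828) = -1/132828 ≈ -7.5285e-6)
u/(((-51 + d)*(-46))) = -(-1/(46*(-51 - 57)))/132828 = -1/(132828*((-108*(-46)))) = -1/132828/4968 = -1/132828*1/4968 = -1/659889504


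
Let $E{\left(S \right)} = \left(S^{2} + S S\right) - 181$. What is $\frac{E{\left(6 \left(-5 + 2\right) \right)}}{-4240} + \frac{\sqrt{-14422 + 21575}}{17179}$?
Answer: $- \frac{467}{4240} + \frac{\sqrt{7153}}{17179} \approx -0.10522$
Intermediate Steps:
$E{\left(S \right)} = -181 + 2 S^{2}$ ($E{\left(S \right)} = \left(S^{2} + S^{2}\right) - 181 = 2 S^{2} - 181 = -181 + 2 S^{2}$)
$\frac{E{\left(6 \left(-5 + 2\right) \right)}}{-4240} + \frac{\sqrt{-14422 + 21575}}{17179} = \frac{-181 + 2 \left(6 \left(-5 + 2\right)\right)^{2}}{-4240} + \frac{\sqrt{-14422 + 21575}}{17179} = \left(-181 + 2 \left(6 \left(-3\right)\right)^{2}\right) \left(- \frac{1}{4240}\right) + \sqrt{7153} \cdot \frac{1}{17179} = \left(-181 + 2 \left(-18\right)^{2}\right) \left(- \frac{1}{4240}\right) + \frac{\sqrt{7153}}{17179} = \left(-181 + 2 \cdot 324\right) \left(- \frac{1}{4240}\right) + \frac{\sqrt{7153}}{17179} = \left(-181 + 648\right) \left(- \frac{1}{4240}\right) + \frac{\sqrt{7153}}{17179} = 467 \left(- \frac{1}{4240}\right) + \frac{\sqrt{7153}}{17179} = - \frac{467}{4240} + \frac{\sqrt{7153}}{17179}$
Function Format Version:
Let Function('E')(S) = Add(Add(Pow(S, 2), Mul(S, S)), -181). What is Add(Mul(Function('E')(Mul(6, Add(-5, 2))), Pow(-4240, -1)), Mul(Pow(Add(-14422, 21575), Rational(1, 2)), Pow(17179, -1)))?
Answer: Add(Rational(-467, 4240), Mul(Rational(1, 17179), Pow(7153, Rational(1, 2)))) ≈ -0.10522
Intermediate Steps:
Function('E')(S) = Add(-181, Mul(2, Pow(S, 2))) (Function('E')(S) = Add(Add(Pow(S, 2), Pow(S, 2)), -181) = Add(Mul(2, Pow(S, 2)), -181) = Add(-181, Mul(2, Pow(S, 2))))
Add(Mul(Function('E')(Mul(6, Add(-5, 2))), Pow(-4240, -1)), Mul(Pow(Add(-14422, 21575), Rational(1, 2)), Pow(17179, -1))) = Add(Mul(Add(-181, Mul(2, Pow(Mul(6, Add(-5, 2)), 2))), Pow(-4240, -1)), Mul(Pow(Add(-14422, 21575), Rational(1, 2)), Pow(17179, -1))) = Add(Mul(Add(-181, Mul(2, Pow(Mul(6, -3), 2))), Rational(-1, 4240)), Mul(Pow(7153, Rational(1, 2)), Rational(1, 17179))) = Add(Mul(Add(-181, Mul(2, Pow(-18, 2))), Rational(-1, 4240)), Mul(Rational(1, 17179), Pow(7153, Rational(1, 2)))) = Add(Mul(Add(-181, Mul(2, 324)), Rational(-1, 4240)), Mul(Rational(1, 17179), Pow(7153, Rational(1, 2)))) = Add(Mul(Add(-181, 648), Rational(-1, 4240)), Mul(Rational(1, 17179), Pow(7153, Rational(1, 2)))) = Add(Mul(467, Rational(-1, 4240)), Mul(Rational(1, 17179), Pow(7153, Rational(1, 2)))) = Add(Rational(-467, 4240), Mul(Rational(1, 17179), Pow(7153, Rational(1, 2))))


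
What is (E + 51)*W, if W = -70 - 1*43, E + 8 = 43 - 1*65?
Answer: -2373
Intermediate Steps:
E = -30 (E = -8 + (43 - 1*65) = -8 + (43 - 65) = -8 - 22 = -30)
W = -113 (W = -70 - 43 = -113)
(E + 51)*W = (-30 + 51)*(-113) = 21*(-113) = -2373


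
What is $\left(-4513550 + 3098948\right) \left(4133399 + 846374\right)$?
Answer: $-7044396845346$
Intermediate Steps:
$\left(-4513550 + 3098948\right) \left(4133399 + 846374\right) = \left(-1414602\right) 4979773 = -7044396845346$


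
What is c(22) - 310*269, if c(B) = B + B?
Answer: -83346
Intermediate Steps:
c(B) = 2*B
c(22) - 310*269 = 2*22 - 310*269 = 44 - 83390 = -83346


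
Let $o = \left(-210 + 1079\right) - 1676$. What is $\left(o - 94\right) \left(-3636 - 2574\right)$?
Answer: $5595210$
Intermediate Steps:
$o = -807$ ($o = 869 - 1676 = -807$)
$\left(o - 94\right) \left(-3636 - 2574\right) = \left(-807 - 94\right) \left(-3636 - 2574\right) = \left(-901\right) \left(-6210\right) = 5595210$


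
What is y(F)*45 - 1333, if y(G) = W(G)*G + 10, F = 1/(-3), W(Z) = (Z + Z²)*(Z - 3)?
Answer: -8047/9 ≈ -894.11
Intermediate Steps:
W(Z) = (-3 + Z)*(Z + Z²) (W(Z) = (Z + Z²)*(-3 + Z) = (-3 + Z)*(Z + Z²))
F = -⅓ ≈ -0.33333
y(G) = 10 + G²*(-3 + G² - 2*G) (y(G) = (G*(-3 + G² - 2*G))*G + 10 = G²*(-3 + G² - 2*G) + 10 = 10 + G²*(-3 + G² - 2*G))
y(F)*45 - 1333 = (10 + (-⅓)²*(-3 + (-⅓)² - 2*(-⅓)))*45 - 1333 = (10 + (-3 + ⅑ + ⅔)/9)*45 - 1333 = (10 + (⅑)*(-20/9))*45 - 1333 = (10 - 20/81)*45 - 1333 = (790/81)*45 - 1333 = 3950/9 - 1333 = -8047/9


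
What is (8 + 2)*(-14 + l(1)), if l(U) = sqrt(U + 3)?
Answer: -120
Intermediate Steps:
l(U) = sqrt(3 + U)
(8 + 2)*(-14 + l(1)) = (8 + 2)*(-14 + sqrt(3 + 1)) = 10*(-14 + sqrt(4)) = 10*(-14 + 2) = 10*(-12) = -120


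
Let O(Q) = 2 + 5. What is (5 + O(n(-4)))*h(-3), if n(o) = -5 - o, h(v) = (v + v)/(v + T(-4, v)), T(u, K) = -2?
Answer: 72/5 ≈ 14.400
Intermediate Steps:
h(v) = 2*v/(-2 + v) (h(v) = (v + v)/(v - 2) = (2*v)/(-2 + v) = 2*v/(-2 + v))
O(Q) = 7
(5 + O(n(-4)))*h(-3) = (5 + 7)*(2*(-3)/(-2 - 3)) = 12*(2*(-3)/(-5)) = 12*(2*(-3)*(-1/5)) = 12*(6/5) = 72/5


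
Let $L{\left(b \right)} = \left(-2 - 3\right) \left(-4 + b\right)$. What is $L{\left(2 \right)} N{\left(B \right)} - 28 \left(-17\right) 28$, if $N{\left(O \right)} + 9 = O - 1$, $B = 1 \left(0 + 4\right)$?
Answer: $13268$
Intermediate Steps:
$B = 4$ ($B = 1 \cdot 4 = 4$)
$L{\left(b \right)} = 20 - 5 b$ ($L{\left(b \right)} = - 5 \left(-4 + b\right) = 20 - 5 b$)
$N{\left(O \right)} = -10 + O$ ($N{\left(O \right)} = -9 + \left(O - 1\right) = -9 + \left(-1 + O\right) = -10 + O$)
$L{\left(2 \right)} N{\left(B \right)} - 28 \left(-17\right) 28 = \left(20 - 10\right) \left(-10 + 4\right) - 28 \left(-17\right) 28 = \left(20 - 10\right) \left(-6\right) - \left(-476\right) 28 = 10 \left(-6\right) - -13328 = -60 + 13328 = 13268$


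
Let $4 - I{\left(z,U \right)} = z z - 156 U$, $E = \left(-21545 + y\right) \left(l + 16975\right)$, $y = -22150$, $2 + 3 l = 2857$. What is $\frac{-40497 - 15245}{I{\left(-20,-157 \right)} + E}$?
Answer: $\frac{27871}{391665294} \approx 7.116 \cdot 10^{-5}$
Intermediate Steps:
$l = \frac{2855}{3}$ ($l = - \frac{2}{3} + \frac{1}{3} \cdot 2857 = - \frac{2}{3} + \frac{2857}{3} = \frac{2855}{3} \approx 951.67$)
$E = -783305700$ ($E = \left(-21545 - 22150\right) \left(\frac{2855}{3} + 16975\right) = \left(-43695\right) \frac{53780}{3} = -783305700$)
$I{\left(z,U \right)} = 4 - z^{2} + 156 U$ ($I{\left(z,U \right)} = 4 - \left(z z - 156 U\right) = 4 - \left(z^{2} - 156 U\right) = 4 + \left(- z^{2} + 156 U\right) = 4 - z^{2} + 156 U$)
$\frac{-40497 - 15245}{I{\left(-20,-157 \right)} + E} = \frac{-40497 - 15245}{\left(4 - \left(-20\right)^{2} + 156 \left(-157\right)\right) - 783305700} = - \frac{55742}{\left(4 - 400 - 24492\right) - 783305700} = - \frac{55742}{-24888 - 783305700} = - \frac{55742}{-783330588} = \left(-55742\right) \left(- \frac{1}{783330588}\right) = \frac{27871}{391665294}$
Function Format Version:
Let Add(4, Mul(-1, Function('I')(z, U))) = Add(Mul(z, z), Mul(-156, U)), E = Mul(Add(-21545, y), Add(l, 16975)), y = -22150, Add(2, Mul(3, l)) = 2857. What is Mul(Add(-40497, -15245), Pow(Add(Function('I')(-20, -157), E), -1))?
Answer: Rational(27871, 391665294) ≈ 7.1160e-5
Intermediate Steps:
l = Rational(2855, 3) (l = Add(Rational(-2, 3), Mul(Rational(1, 3), 2857)) = Add(Rational(-2, 3), Rational(2857, 3)) = Rational(2855, 3) ≈ 951.67)
E = -783305700 (E = Mul(Add(-21545, -22150), Add(Rational(2855, 3), 16975)) = Mul(-43695, Rational(53780, 3)) = -783305700)
Function('I')(z, U) = Add(4, Mul(-1, Pow(z, 2)), Mul(156, U)) (Function('I')(z, U) = Add(4, Mul(-1, Add(Mul(z, z), Mul(-156, U)))) = Add(4, Mul(-1, Add(Pow(z, 2), Mul(-156, U)))) = Add(4, Add(Mul(-1, Pow(z, 2)), Mul(156, U))) = Add(4, Mul(-1, Pow(z, 2)), Mul(156, U)))
Mul(Add(-40497, -15245), Pow(Add(Function('I')(-20, -157), E), -1)) = Mul(Add(-40497, -15245), Pow(Add(Add(4, Mul(-1, Pow(-20, 2)), Mul(156, -157)), -783305700), -1)) = Mul(-55742, Pow(Add(Add(4, Mul(-1, 400), -24492), -783305700), -1)) = Mul(-55742, Pow(Add(Add(4, -400, -24492), -783305700), -1)) = Mul(-55742, Pow(Add(-24888, -783305700), -1)) = Mul(-55742, Pow(-783330588, -1)) = Mul(-55742, Rational(-1, 783330588)) = Rational(27871, 391665294)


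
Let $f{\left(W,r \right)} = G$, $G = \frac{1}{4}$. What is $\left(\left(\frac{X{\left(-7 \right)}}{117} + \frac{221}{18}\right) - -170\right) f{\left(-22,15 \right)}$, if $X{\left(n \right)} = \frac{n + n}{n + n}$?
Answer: $\frac{42655}{936} \approx 45.572$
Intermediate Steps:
$G = \frac{1}{4} \approx 0.25$
$f{\left(W,r \right)} = \frac{1}{4}$
$X{\left(n \right)} = 1$ ($X{\left(n \right)} = \frac{2 n}{2 n} = 2 n \frac{1}{2 n} = 1$)
$\left(\left(\frac{X{\left(-7 \right)}}{117} + \frac{221}{18}\right) - -170\right) f{\left(-22,15 \right)} = \left(\left(1 \cdot \frac{1}{117} + \frac{221}{18}\right) - -170\right) \frac{1}{4} = \left(\left(1 \cdot \frac{1}{117} + 221 \cdot \frac{1}{18}\right) + 170\right) \frac{1}{4} = \left(\left(\frac{1}{117} + \frac{221}{18}\right) + 170\right) \frac{1}{4} = \left(\frac{2875}{234} + 170\right) \frac{1}{4} = \frac{42655}{234} \cdot \frac{1}{4} = \frac{42655}{936}$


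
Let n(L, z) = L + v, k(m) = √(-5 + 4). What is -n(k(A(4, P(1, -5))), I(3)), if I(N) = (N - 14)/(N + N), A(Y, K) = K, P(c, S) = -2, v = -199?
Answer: 199 - I ≈ 199.0 - 1.0*I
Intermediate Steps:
k(m) = I (k(m) = √(-1) = I)
I(N) = (-14 + N)/(2*N) (I(N) = (-14 + N)/((2*N)) = (-14 + N)*(1/(2*N)) = (-14 + N)/(2*N))
n(L, z) = -199 + L (n(L, z) = L - 199 = -199 + L)
-n(k(A(4, P(1, -5))), I(3)) = -(-199 + I) = 199 - I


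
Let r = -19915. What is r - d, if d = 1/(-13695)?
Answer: -272735924/13695 ≈ -19915.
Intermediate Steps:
d = -1/13695 ≈ -7.3019e-5
r - d = -19915 - 1*(-1/13695) = -19915 + 1/13695 = -272735924/13695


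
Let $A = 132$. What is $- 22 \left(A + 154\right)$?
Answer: $-6292$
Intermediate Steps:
$- 22 \left(A + 154\right) = - 22 \left(132 + 154\right) = \left(-22\right) 286 = -6292$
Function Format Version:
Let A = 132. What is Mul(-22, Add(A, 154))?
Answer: -6292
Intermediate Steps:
Mul(-22, Add(A, 154)) = Mul(-22, Add(132, 154)) = Mul(-22, 286) = -6292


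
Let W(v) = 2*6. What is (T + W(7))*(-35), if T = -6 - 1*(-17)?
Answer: -805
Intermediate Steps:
T = 11 (T = -6 + 17 = 11)
W(v) = 12
(T + W(7))*(-35) = (11 + 12)*(-35) = 23*(-35) = -805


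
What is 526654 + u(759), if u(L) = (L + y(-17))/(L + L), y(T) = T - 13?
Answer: 266487167/506 ≈ 5.2665e+5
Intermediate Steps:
y(T) = -13 + T
u(L) = (-30 + L)/(2*L) (u(L) = (L + (-13 - 17))/(L + L) = (L - 30)/((2*L)) = (-30 + L)*(1/(2*L)) = (-30 + L)/(2*L))
526654 + u(759) = 526654 + (½)*(-30 + 759)/759 = 526654 + (½)*(1/759)*729 = 526654 + 243/506 = 266487167/506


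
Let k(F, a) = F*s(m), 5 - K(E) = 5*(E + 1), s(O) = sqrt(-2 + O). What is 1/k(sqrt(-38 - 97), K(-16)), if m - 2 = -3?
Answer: -sqrt(5)/45 ≈ -0.049690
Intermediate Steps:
m = -1 (m = 2 - 3 = -1)
K(E) = -5*E (K(E) = 5 - 5*(E + 1) = 5 - 5*(1 + E) = 5 - (5 + 5*E) = 5 + (-5 - 5*E) = -5*E)
k(F, a) = I*F*sqrt(3) (k(F, a) = F*sqrt(-2 - 1) = F*sqrt(-3) = F*(I*sqrt(3)) = I*F*sqrt(3))
1/k(sqrt(-38 - 97), K(-16)) = 1/(I*sqrt(-38 - 97)*sqrt(3)) = 1/(I*sqrt(-135)*sqrt(3)) = 1/(I*(3*I*sqrt(15))*sqrt(3)) = 1/(-9*sqrt(5)) = -sqrt(5)/45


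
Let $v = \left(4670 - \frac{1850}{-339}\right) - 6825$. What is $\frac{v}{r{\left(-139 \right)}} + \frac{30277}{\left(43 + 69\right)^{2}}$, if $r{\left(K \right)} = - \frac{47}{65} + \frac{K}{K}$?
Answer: $- \frac{296982002473}{38271744} \approx -7759.8$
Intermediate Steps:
$r{\left(K \right)} = \frac{18}{65}$ ($r{\left(K \right)} = \left(-47\right) \frac{1}{65} + 1 = - \frac{47}{65} + 1 = \frac{18}{65}$)
$v = - \frac{728695}{339}$ ($v = \left(4670 - - \frac{1850}{339}\right) - 6825 = \left(4670 + \frac{1850}{339}\right) - 6825 = \frac{1584980}{339} - 6825 = - \frac{728695}{339} \approx -2149.5$)
$\frac{v}{r{\left(-139 \right)}} + \frac{30277}{\left(43 + 69\right)^{2}} = - \frac{728695}{339 \cdot \frac{18}{65}} + \frac{30277}{\left(43 + 69\right)^{2}} = \left(- \frac{728695}{339}\right) \frac{65}{18} + \frac{30277}{112^{2}} = - \frac{47365175}{6102} + \frac{30277}{12544} = - \frac{296982002473}{38271744}$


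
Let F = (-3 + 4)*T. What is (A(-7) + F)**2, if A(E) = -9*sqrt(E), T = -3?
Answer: -558 + 54*I*sqrt(7) ≈ -558.0 + 142.87*I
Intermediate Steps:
F = -3 (F = (-3 + 4)*(-3) = 1*(-3) = -3)
(A(-7) + F)**2 = (-9*I*sqrt(7) - 3)**2 = (-3 - 9*I*sqrt(7))**2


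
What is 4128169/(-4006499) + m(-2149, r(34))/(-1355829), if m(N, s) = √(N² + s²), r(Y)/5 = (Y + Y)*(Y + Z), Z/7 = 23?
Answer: -4128169/4006499 - √4400308201/1355829 ≈ -1.0793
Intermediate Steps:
Z = 161 (Z = 7*23 = 161)
r(Y) = 10*Y*(161 + Y) (r(Y) = 5*((Y + Y)*(Y + 161)) = 5*((2*Y)*(161 + Y)) = 5*(2*Y*(161 + Y)) = 10*Y*(161 + Y))
4128169/(-4006499) + m(-2149, r(34))/(-1355829) = 4128169/(-4006499) + √((-2149)² + (10*34*(161 + 34))²)/(-1355829) = 4128169*(-1/4006499) + √(4618201 + (10*34*195)²)*(-1/1355829) = -4128169/4006499 + √(4618201 + 66300²)*(-1/1355829) = -4128169/4006499 + √(4618201 + 4395690000)*(-1/1355829) = -4128169/4006499 + √4400308201*(-1/1355829) = -4128169/4006499 - √4400308201/1355829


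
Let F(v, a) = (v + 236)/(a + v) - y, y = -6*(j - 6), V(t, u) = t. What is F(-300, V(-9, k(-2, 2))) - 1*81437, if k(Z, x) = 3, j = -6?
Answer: -25186217/309 ≈ -81509.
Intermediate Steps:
y = 72 (y = -6*(-6 - 6) = -6*(-12) = 72)
F(v, a) = -72 + (236 + v)/(a + v) (F(v, a) = (v + 236)/(a + v) - 1*72 = (236 + v)/(a + v) - 72 = -72 + (236 + v)/(a + v))
F(-300, V(-9, k(-2, 2))) - 1*81437 = (236 - 72*(-9) - 71*(-300))/(-9 - 300) - 1*81437 = (236 + 648 + 21300)/(-309) - 81437 = -1/309*22184 - 81437 = -22184/309 - 81437 = -25186217/309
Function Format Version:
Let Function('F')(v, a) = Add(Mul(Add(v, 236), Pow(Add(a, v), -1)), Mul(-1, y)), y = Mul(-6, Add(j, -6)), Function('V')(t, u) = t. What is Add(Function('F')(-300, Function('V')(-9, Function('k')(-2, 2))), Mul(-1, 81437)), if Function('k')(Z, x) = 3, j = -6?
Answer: Rational(-25186217, 309) ≈ -81509.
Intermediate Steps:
y = 72 (y = Mul(-6, Add(-6, -6)) = Mul(-6, -12) = 72)
Function('F')(v, a) = Add(-72, Mul(Pow(Add(a, v), -1), Add(236, v))) (Function('F')(v, a) = Add(Mul(Add(v, 236), Pow(Add(a, v), -1)), Mul(-1, 72)) = Add(Mul(Add(236, v), Pow(Add(a, v), -1)), -72) = Add(Mul(Pow(Add(a, v), -1), Add(236, v)), -72) = Add(-72, Mul(Pow(Add(a, v), -1), Add(236, v))))
Add(Function('F')(-300, Function('V')(-9, Function('k')(-2, 2))), Mul(-1, 81437)) = Add(Mul(Pow(Add(-9, -300), -1), Add(236, Mul(-72, -9), Mul(-71, -300))), Mul(-1, 81437)) = Add(Mul(Pow(-309, -1), Add(236, 648, 21300)), -81437) = Add(Mul(Rational(-1, 309), 22184), -81437) = Add(Rational(-22184, 309), -81437) = Rational(-25186217, 309)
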